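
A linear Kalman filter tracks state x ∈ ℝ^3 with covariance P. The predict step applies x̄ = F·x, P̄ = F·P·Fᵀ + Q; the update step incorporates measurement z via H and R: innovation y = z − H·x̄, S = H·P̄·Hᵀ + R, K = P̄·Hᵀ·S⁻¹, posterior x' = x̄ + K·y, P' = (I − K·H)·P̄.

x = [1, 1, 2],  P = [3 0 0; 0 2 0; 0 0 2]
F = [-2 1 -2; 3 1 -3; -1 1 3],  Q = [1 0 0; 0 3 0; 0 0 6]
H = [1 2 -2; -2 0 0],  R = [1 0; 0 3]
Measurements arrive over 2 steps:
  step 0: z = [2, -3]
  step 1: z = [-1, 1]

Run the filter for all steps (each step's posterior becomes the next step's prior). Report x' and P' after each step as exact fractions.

step 0: x̄ = F·x = [-5, -2, 6]
step 0: P̄ = F·P·Fᵀ + Q = [23 -4 -4; -4 50 -25; -4 -25 29]
step 0: y = z − H·x̄ = [23, -13]
step 0: S = H·P̄·Hᵀ + R = [540 -46; -46 95]
step 0: K = P̄·Hᵀ·S⁻¹ = [69/49184 -11891/24592; 7119/24592 2759/12296; -321/1537 -26/1537]
step 0: x' = x̄ + K·y = [64833/49184, 42819/24592, 2177/1537]
step 0: P' = (I − K·H)·P̄ = [35673/49184 -8277/24592 39/1537; -8277/24592 73041/12296 8649/1537; 39/1537 8649/1537 8829/1537]
step 1: x̄ = F·x = [-45839/12296, 71145/49184, 229797/49184]
step 1: P̄ = F·P·Fᵀ + Q = [36455/3074 93225/12296 -252555/12296; 93225/12296 1521129/49184 -2375739/49184; -252555/12296 -2375739/49184 4851921/49184]
step 1: y = z − H·x̄ = [112869/12296, -39691/6148]
step 1: S = H·P̄·Hᵀ + R = [3166441/3074 -209345/1537; -209345/1537 77521/1537]
step 1: K = P̄·Hᵀ·S⁻¹ = [628035/102677303 -46588990/102677303; 77579097/410709212 43012245/205354606; -126209355/410709212 -3158055/205354606]
step 1: x' = x̄ + K·y = [-304948603/410709212, 375425169/205354606, 400585473/205354606]
step 1: P' = (I − K·H)·P̄ = [69883485/102677303 -129036735/410709212 9474165/410709212; -129036735/410709212 281283096/102677303 255456117/102677303; 9474165/410709212 255456117/102677303 272416557/102677303]

step 0: x' = [64833/49184, 42819/24592, 2177/1537], P' = [35673/49184 -8277/24592 39/1537; -8277/24592 73041/12296 8649/1537; 39/1537 8649/1537 8829/1537]
step 1: x' = [-304948603/410709212, 375425169/205354606, 400585473/205354606], P' = [69883485/102677303 -129036735/410709212 9474165/410709212; -129036735/410709212 281283096/102677303 255456117/102677303; 9474165/410709212 255456117/102677303 272416557/102677303]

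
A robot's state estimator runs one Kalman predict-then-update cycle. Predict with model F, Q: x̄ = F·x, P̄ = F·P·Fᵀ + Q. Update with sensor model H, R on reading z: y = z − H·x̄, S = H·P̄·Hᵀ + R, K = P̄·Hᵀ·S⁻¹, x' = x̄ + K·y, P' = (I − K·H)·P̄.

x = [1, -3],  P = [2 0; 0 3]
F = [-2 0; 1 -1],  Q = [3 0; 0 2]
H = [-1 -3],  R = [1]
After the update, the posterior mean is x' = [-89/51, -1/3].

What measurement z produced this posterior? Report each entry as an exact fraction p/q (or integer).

z = [3]

x̄ = F·x = [-2, 4]
P̄ = F·P·Fᵀ + Q = [11 -4; -4 7]
S = H·P̄·Hᵀ + R = [51]
K = P̄·Hᵀ·S⁻¹ = [1/51; -1/3]
x' − x̄ = [13/51, -13/3] = K·y
y = (KᵀK)⁻¹·Kᵀ·(x' − x̄) = [13]
z = y + H·x̄ = [13] + [-10] = [3]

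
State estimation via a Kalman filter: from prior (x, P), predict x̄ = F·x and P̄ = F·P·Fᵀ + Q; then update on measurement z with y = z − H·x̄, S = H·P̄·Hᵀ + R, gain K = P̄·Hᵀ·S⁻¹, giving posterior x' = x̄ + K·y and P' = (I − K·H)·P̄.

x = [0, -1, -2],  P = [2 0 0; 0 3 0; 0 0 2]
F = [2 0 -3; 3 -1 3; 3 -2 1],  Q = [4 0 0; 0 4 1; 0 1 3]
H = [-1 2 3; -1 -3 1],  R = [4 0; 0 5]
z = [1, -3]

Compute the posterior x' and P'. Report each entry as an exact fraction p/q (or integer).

x̄ = F·x = [6, -5, 0]
P̄ = F·P·Fᵀ + Q = [30 -6 6; -6 43 31; 6 31 35]
y = z − H·x̄ = [17, -12]
S = H·P̄·Hᵀ + R = [881 -370; -370 223]
K = P̄·Hᵀ·S⁻¹ = [-7572/59563 -14166/59563; 7215/59563 -12602/59563; 12223/59563 3186/59563]
x' = x̄ + K·y = [398646/59563, -23936/59563, 169559/59563]
P' = (I − K·H)·P̄ = [1520166/59563 -259830/59563 669846/59563; -259830/59563 67050/59563 -121690/59563; 669846/59563 -121690/59563 320706/59563]

x' = [398646/59563, -23936/59563, 169559/59563]
P' = [1520166/59563 -259830/59563 669846/59563; -259830/59563 67050/59563 -121690/59563; 669846/59563 -121690/59563 320706/59563]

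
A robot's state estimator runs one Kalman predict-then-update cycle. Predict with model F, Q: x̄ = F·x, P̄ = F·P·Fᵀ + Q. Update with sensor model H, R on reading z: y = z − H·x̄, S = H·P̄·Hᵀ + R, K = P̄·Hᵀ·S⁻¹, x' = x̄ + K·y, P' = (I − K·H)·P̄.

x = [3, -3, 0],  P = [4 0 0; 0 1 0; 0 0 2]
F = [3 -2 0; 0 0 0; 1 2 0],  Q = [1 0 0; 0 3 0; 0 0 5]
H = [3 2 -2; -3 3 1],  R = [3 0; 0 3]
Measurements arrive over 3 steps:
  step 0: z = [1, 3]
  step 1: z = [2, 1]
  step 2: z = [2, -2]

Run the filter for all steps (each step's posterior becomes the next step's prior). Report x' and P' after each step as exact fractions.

step 0: x̄ = F·x = [15, 0, -3]
step 0: P̄ = F·P·Fᵀ + Q = [41 0 8; 0 3 0; 8 0 13]
step 0: y = z − H·x̄ = [-50, 51]
step 0: S = H·P̄·Hᵀ + R = [340 -305; -305 364]
step 0: K = P̄·Hᵀ·S⁻¹ = [1291/10245 -431/2049; 1643/10245 326/2049; -1361/10245 -290/2049]
step 0: x' = x̄ + K·y = [-4156/2049, 196/2049, -7327/2049]
step 0: P' = (I − K·H)·P̄ = [11361/3415 3883/3415 20279/3415; 3883/3415 2069/3415 7072/3415; 20279/3415 7072/3415 38171/3415]
step 1: x̄ = F·x = [-12860/2049, 0, -3764/2049]
step 1: P̄ = F·P·Fᵀ + Q = [67344/3415 0 41339/3415; 0 3 0; 41339/3415 0 52244/3415]
step 1: y = z − H·x̄ = [35150/2049, -32767/2049]
step 1: S = H·P̄·Hᵀ + R = [370229/3415 -277063/3415; -277063/3415 512756/3415]
step 1: K = P̄·Hᵀ·S⁻¹ = [542619/3678973 -859757/3678973; 1856701/11036919 1664813/11036919; -963595/11036919 -2065562/11036919]
step 1: x' = x̄ + K·y = [-32639/3678973, 1742657/3678973, -1257696/3678973]
step 1: P' = (I − K·H)·P̄ = [13129159/3678973 4482099/3678973 23361909/3678973; 4482099/3678973 2329078/3678973 8123876/3678973; 23361909/3678973 8123876/3678973 43648537/3678973]
step 2: x̄ = F·x = [-3583231/3678973, 0, 3452675/3678973]
step 2: P̄ = F·P·Fᵀ + Q = [77372528/3678973 0 47999561/3678973; 0 3 0; 47999561/3678973 0 58768732/3678973]
step 2: y = z − H·x̄ = [25012989/3678973, -21560314/3678973]
step 2: S = H·P̄·Hᵀ + R = [410617543/3678973 -315672653/3678973; -315672653/3678973 577493308/3678973]
step 2: K = P̄·Hᵀ·S⁻¹ = [1856177083/12456343965 -2956732237/12456343965; 420400915/2491268793 372639587/2491268793; -81011933/958180305 -185697238/958180305]
step 2: x' = x̄ + K·y = [3563095166/2491268793, 674442829/2491268793, 287342438/191636061]
step 2: P' = (I − K·H)·P̄ = [15106675917/4152114655 1031568509/830422931 2068443683/319393435; 1031568509/830422931 532548202/830422931 143823116/63878687; 2068443683/319393435 143823116/63878687 3862287071/319393435]

step 0: x' = [-4156/2049, 196/2049, -7327/2049], P' = [11361/3415 3883/3415 20279/3415; 3883/3415 2069/3415 7072/3415; 20279/3415 7072/3415 38171/3415]
step 1: x' = [-32639/3678973, 1742657/3678973, -1257696/3678973], P' = [13129159/3678973 4482099/3678973 23361909/3678973; 4482099/3678973 2329078/3678973 8123876/3678973; 23361909/3678973 8123876/3678973 43648537/3678973]
step 2: x' = [3563095166/2491268793, 674442829/2491268793, 287342438/191636061], P' = [15106675917/4152114655 1031568509/830422931 2068443683/319393435; 1031568509/830422931 532548202/830422931 143823116/63878687; 2068443683/319393435 143823116/63878687 3862287071/319393435]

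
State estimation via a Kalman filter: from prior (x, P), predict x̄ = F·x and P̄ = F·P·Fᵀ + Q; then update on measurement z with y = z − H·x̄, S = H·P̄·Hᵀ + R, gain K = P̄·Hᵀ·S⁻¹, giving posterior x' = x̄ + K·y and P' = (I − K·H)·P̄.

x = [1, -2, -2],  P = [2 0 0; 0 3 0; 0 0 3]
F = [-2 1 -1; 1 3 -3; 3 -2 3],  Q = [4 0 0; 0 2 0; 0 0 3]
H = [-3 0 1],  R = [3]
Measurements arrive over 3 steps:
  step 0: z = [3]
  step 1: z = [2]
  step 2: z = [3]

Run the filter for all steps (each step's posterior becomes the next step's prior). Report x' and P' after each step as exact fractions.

step 0: x̄ = F·x = [-2, 1, 1]
step 0: P̄ = F·P·Fᵀ + Q = [18 14 -27; 14 58 -39; -27 -39 60]
step 0: y = z − H·x̄ = [-4]
step 0: S = H·P̄·Hᵀ + R = [387]
step 0: K = P̄·Hᵀ·S⁻¹ = [-9/43; -9/43; 47/129]
step 0: x' = x̄ + K·y = [-50/43, 79/43, -59/129]
step 0: P' = (I − K·H)·P̄ = [45/43 -127/43 108/43; -127/43 1765/43 -408/43; 108/43 -408/43 371/43]
step 1: x̄ = F·x = [596/129, 246/43, -367/43]
step 1: P̄ = F·P·Fᵀ + Q = [4244/43 9941/43 -8814/43; 9941/43 25289/43 -21451/43; -8814/43 -21451/43 19297/43]
step 1: y = z − H·x̄ = [1049/43]
step 1: S = H·P̄·Hᵀ + R = [110506/43]
step 1: K = P̄·Hᵀ·S⁻¹ = [-10773/55253; -25637/55253; 45739/110506]
step 1: x' = x̄ + K·y = [-22601/165759, -309325/55253, 172663/110506]
step 1: P' = (I − K·H)·P̄ = [55318/55253 -72203/55253 133635/55253; -72203/55253 1925153/55253 -293520/55253; 133635/55253 -293520/55253 939027/110506]
step 2: x̄ = F·x = [-2283535/331518, -7167019/331518, 1710087/110506]
step 2: P̄ = F·P·Fᵀ + Q = [8494685/110506 19727347/110506 -17532981/110506; 19727347/110506 51532309/110506 -42641233/110506; -17532981/110506 -42641233/110506 38767921/110506]
step 2: y = z − H·x̄ = [-1831052/55253]
step 2: S = H·P̄·Hᵀ + R = [110374745/55253]
step 2: K = P̄·Hᵀ·S⁻¹ = [-21508518/110374745; -50911637/110374745; 45683432/110374745]
step 2: x' = x̄ + K·y = [-284967403/662248470, -4193921887/662248470, 388267379/220749490]
step 2: P' = (I − K·H)·P̄ = [223806809/220749490 -229251389/220749490 542369319/220749490; -229251389/220749490 9119430639/220749490 -993223989/220749490; 542369319/220749490 -993223989/220749490 1901208549/220749490]

step 0: x' = [-50/43, 79/43, -59/129], P' = [45/43 -127/43 108/43; -127/43 1765/43 -408/43; 108/43 -408/43 371/43]
step 1: x' = [-22601/165759, -309325/55253, 172663/110506], P' = [55318/55253 -72203/55253 133635/55253; -72203/55253 1925153/55253 -293520/55253; 133635/55253 -293520/55253 939027/110506]
step 2: x' = [-284967403/662248470, -4193921887/662248470, 388267379/220749490], P' = [223806809/220749490 -229251389/220749490 542369319/220749490; -229251389/220749490 9119430639/220749490 -993223989/220749490; 542369319/220749490 -993223989/220749490 1901208549/220749490]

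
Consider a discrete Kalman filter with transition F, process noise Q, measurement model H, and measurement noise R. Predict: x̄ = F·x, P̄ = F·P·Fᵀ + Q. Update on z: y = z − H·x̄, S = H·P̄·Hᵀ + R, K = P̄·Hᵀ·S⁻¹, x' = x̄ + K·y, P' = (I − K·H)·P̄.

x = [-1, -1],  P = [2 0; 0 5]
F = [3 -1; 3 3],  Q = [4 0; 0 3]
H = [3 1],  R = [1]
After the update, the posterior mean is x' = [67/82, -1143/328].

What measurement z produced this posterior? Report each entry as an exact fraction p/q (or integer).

x̄ = F·x = [-2, -6]
P̄ = F·P·Fᵀ + Q = [27 3; 3 66]
S = H·P̄·Hᵀ + R = [328]
K = P̄·Hᵀ·S⁻¹ = [21/82; 75/328]
x' − x̄ = [231/82, 825/328] = K·y
y = (KᵀK)⁻¹·Kᵀ·(x' − x̄) = [11]
z = y + H·x̄ = [11] + [-12] = [-1]

z = [-1]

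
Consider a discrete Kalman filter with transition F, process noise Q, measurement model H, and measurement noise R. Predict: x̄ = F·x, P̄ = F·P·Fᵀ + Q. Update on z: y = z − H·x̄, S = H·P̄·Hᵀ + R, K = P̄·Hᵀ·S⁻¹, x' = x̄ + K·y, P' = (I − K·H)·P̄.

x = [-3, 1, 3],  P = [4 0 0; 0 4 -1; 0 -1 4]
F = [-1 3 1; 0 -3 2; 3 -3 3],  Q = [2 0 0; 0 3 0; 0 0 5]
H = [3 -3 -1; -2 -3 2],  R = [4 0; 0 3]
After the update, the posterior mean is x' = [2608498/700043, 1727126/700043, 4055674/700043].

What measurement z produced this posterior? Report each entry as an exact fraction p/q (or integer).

x̄ = F·x = [9, 3, -3]
P̄ = F·P·Fᵀ + Q = [40 -31 -42; -31 67 75; -42 75 131]
S = H·P̄·Hᵀ + R = [2358 -367; -367 354]
K = P̄·Hᵀ·S⁻¹ = [64213/700043 -73833/700043; -126589/700043 -109485/700043; -126221/700043 108424/700043]
x' − x̄ = [-3691889/700043, -373003/700043, 6155803/700043] = K·y
y = (KᵀK)⁻¹·Kᵀ·(x' − x̄) = [-23, 30]
z = y + H·x̄ = [-23, 30] + [21, -33] = [-2, -3]

z = [-2, -3]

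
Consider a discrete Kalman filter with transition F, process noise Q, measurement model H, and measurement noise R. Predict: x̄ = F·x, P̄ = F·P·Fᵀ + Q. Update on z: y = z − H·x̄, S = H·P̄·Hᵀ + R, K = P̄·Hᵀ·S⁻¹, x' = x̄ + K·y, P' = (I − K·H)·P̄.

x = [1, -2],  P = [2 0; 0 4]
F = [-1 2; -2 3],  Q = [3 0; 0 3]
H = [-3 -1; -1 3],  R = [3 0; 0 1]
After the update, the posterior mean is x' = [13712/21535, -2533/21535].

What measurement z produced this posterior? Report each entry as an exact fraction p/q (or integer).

x̄ = F·x = [-5, -8]
P̄ = F·P·Fᵀ + Q = [21 28; 28 47]
S = H·P̄·Hᵀ + R = [407 -302; -302 277]
K = P̄·Hᵀ·S⁻¹ = [-6181/21535 -1841/21535; -2161/21535 6429/21535]
x' − x̄ = [121387/21535, 169747/21535] = K·y
y = (KᵀK)⁻¹·Kᵀ·(x' − x̄) = [-25, 18]
z = y + H·x̄ = [-25, 18] + [23, -19] = [-2, -1]

z = [-2, -1]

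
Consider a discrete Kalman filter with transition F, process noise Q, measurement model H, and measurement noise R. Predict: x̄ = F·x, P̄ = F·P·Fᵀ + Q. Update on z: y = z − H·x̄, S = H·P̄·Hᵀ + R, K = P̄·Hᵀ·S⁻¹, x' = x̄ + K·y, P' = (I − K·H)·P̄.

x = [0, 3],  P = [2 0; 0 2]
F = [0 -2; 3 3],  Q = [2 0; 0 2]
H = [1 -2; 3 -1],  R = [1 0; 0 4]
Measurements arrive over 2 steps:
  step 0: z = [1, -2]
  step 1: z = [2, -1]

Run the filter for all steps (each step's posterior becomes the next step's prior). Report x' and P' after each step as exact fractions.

step 0: x̄ = F·x = [-6, 9]
step 0: P̄ = F·P·Fᵀ + Q = [10 -12; -12 38]
step 0: y = z − H·x̄ = [25, 25]
step 0: S = H·P̄·Hᵀ + R = [211 190; 190 204]
step 0: K = P̄·Hᵀ·S⁻¹ = [-261/1736 1201/3472; -139/248 79/496]
step 0: x' = x̄ + K·y = [-551/496, -511/496]
step 0: P' = (I − K·H)·P̄ = [1013/1736 91/248; 91/248 115/248]
step 1: x̄ = F·x = [511/248, -1593/248]
step 1: P̄ = F·P·Fᵀ + Q = [239/62 -309/62; -309/62 7825/434]
step 1: y = z − H·x̄ = [-3201/248, -1687/124]
step 1: S = H·P̄·Hᵀ + R = [42059/434 17905/217; 17905/217 18798/217]
step 1: K = P̄·Hᵀ·S⁻¹ = [-18231/172174 100511/344348; -90503/172174 41303/344348]
step 1: x' = x̄ + K·y = [-46822/86087, -218755/172174]
step 1: P' = (I − K·H)·P̄ = [84055/172174 51143/172174; 51143/172174 70823/172174]

step 0: x' = [-551/496, -511/496], P' = [1013/1736 91/248; 91/248 115/248]
step 1: x' = [-46822/86087, -218755/172174], P' = [84055/172174 51143/172174; 51143/172174 70823/172174]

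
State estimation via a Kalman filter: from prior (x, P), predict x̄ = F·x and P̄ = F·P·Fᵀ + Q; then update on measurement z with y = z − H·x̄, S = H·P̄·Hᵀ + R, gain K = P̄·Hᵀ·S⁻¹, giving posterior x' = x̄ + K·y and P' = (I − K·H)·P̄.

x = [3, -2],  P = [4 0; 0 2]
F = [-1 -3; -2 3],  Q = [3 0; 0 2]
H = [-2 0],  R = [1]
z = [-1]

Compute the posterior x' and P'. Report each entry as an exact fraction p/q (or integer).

x' = [53/101, -1112/101]
P' = [25/101 -10/101; -10/101 3236/101]

x̄ = F·x = [3, -12]
P̄ = F·P·Fᵀ + Q = [25 -10; -10 36]
y = z − H·x̄ = [5]
S = H·P̄·Hᵀ + R = [101]
K = P̄·Hᵀ·S⁻¹ = [-50/101; 20/101]
x' = x̄ + K·y = [53/101, -1112/101]
P' = (I − K·H)·P̄ = [25/101 -10/101; -10/101 3236/101]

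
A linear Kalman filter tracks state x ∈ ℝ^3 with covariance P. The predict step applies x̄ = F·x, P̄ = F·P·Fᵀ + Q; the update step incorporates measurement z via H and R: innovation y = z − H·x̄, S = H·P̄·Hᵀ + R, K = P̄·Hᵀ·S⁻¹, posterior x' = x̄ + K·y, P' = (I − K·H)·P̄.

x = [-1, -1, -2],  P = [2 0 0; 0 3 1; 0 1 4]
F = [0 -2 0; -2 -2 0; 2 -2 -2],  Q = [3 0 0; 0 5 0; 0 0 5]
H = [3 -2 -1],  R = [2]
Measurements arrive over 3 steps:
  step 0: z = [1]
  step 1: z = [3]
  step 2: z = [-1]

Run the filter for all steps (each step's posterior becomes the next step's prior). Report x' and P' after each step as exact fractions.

step 0: x̄ = F·x = [2, 4, 4]
step 0: P̄ = F·P·Fᵀ + Q = [15 12 16; 12 25 8; 16 8 49]
step 0: y = z − H·x̄ = [7]
step 0: S = H·P̄·Hᵀ + R = [78]
step 0: K = P̄·Hᵀ·S⁻¹ = [5/78; -11/39; -17/78]
step 0: x' = x̄ + K·y = [191/78, 79/39, 193/78]
step 0: P' = (I − K·H)·P̄ = [1145/78 523/39 1333/78; 523/39 733/39 125/39; 1333/78 125/39 3533/78]
step 1: x̄ = F·x = [-158/39, -349/39, -160/39]
step 1: P̄ = F·P·Fᵀ + Q = [3049/39 5024/39 1340/39; 5024/39 9601/39 3808/39; 1340/39 3808/39 3967/39]
step 1: y = z − H·x̄ = [-89/13]
step 1: S = H·P̄·Hᵀ + R = [5598/13]
step 1: K = P̄·Hᵀ·S⁻¹ = [-83/622; -147/311; -2521/5598]
step 1: x' = x̄ + K·y = [-5855/1866, -5330/933, -5707/5598]
step 1: P' = (I − K·H)·P̄ = [131575/1866 94849/933 15827/1866; 94849/933 139925/933 5579/933; 15827/1866 5579/933 80537/5598]
step 2: x̄ = F·x = [10660/933, 5505/311, 20122/2799]
step 2: P̄ = F·P·Fᵀ + Q = [562499/933 313032/311 67540/311; 313032/311 528769/311 116840/311; 67540/311 116840/311 311215/2799]
step 2: y = z − H·x̄ = [20473/2799]
step 2: S = H·P̄·Hᵀ + R = [1291594/2799]
step 2: K = P̄·Hᵀ·S⁻¹ = [-1179945/1291594; -1058769/645797; -590755/1291594]
step 2: x' = x̄ + K·y = [18379595/3874782, 3686972/645797, 4964247/1291594]
step 2: P' = (I − K·H)·P̄ = [843827221/3874782 203682369/645797 31457635/1291594; 203682369/645797 297003685/645797 19157275/645797; 31457635/1291594 19157275/645797 18925315/1291594]

step 0: x' = [191/78, 79/39, 193/78], P' = [1145/78 523/39 1333/78; 523/39 733/39 125/39; 1333/78 125/39 3533/78]
step 1: x' = [-5855/1866, -5330/933, -5707/5598], P' = [131575/1866 94849/933 15827/1866; 94849/933 139925/933 5579/933; 15827/1866 5579/933 80537/5598]
step 2: x' = [18379595/3874782, 3686972/645797, 4964247/1291594], P' = [843827221/3874782 203682369/645797 31457635/1291594; 203682369/645797 297003685/645797 19157275/645797; 31457635/1291594 19157275/645797 18925315/1291594]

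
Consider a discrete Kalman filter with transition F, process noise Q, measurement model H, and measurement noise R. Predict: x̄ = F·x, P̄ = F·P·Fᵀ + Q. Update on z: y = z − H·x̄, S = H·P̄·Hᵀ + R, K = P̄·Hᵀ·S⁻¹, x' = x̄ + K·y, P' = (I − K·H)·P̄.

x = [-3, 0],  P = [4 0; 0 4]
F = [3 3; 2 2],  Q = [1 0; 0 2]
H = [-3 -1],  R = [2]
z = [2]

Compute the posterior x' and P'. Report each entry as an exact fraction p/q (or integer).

x' = [-184/327, -368/981]
P' = [36/109 -146/327; -146/327 1670/981]

x̄ = F·x = [-9, -6]
P̄ = F·P·Fᵀ + Q = [73 48; 48 34]
y = z − H·x̄ = [-31]
S = H·P̄·Hᵀ + R = [981]
K = P̄·Hᵀ·S⁻¹ = [-89/327; -178/981]
x' = x̄ + K·y = [-184/327, -368/981]
P' = (I − K·H)·P̄ = [36/109 -146/327; -146/327 1670/981]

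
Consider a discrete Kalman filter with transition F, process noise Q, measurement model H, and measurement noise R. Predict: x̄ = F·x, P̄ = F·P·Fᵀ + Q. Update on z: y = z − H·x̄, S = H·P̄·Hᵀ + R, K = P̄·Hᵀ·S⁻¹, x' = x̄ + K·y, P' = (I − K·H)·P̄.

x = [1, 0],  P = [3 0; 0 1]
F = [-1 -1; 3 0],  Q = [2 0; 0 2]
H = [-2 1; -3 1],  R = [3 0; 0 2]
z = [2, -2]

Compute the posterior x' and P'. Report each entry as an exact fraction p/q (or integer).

x' = [551/688, 1089/688]
P' = [501/688 1155/688; 1155/688 3429/688]

x̄ = F·x = [-1, 3]
P̄ = F·P·Fᵀ + Q = [6 -9; -9 29]
y = z − H·x̄ = [-3, -8]
S = H·P̄·Hᵀ + R = [92 110; 110 139]
K = P̄·Hᵀ·S⁻¹ = [51/688 -87/344; 373/688 -9/344]
x' = x̄ + K·y = [551/688, 1089/688]
P' = (I − K·H)·P̄ = [501/688 1155/688; 1155/688 3429/688]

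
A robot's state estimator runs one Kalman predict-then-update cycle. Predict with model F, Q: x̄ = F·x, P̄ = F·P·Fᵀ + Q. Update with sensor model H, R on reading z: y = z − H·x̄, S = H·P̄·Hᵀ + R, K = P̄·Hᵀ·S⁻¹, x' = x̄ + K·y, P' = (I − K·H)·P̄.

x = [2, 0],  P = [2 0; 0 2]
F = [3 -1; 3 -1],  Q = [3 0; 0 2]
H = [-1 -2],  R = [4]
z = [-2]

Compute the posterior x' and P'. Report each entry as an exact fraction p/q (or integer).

x' = [54/65, 146/195]
P' = [172/65 -44/65; -44/65 194/195]

x̄ = F·x = [6, 6]
P̄ = F·P·Fᵀ + Q = [23 20; 20 22]
y = z − H·x̄ = [16]
S = H·P̄·Hᵀ + R = [195]
K = P̄·Hᵀ·S⁻¹ = [-21/65; -64/195]
x' = x̄ + K·y = [54/65, 146/195]
P' = (I − K·H)·P̄ = [172/65 -44/65; -44/65 194/195]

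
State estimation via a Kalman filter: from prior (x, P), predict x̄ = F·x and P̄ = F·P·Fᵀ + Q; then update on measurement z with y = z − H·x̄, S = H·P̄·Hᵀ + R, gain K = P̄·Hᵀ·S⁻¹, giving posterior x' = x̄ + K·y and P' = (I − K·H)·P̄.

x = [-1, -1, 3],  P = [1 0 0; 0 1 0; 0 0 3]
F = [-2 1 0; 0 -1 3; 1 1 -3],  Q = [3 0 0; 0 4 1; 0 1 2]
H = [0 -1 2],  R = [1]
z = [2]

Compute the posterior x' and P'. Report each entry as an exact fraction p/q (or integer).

x̄ = F·x = [1, 10, -11]
P̄ = F·P·Fᵀ + Q = [8 -1 -1; -1 32 -27; -1 -27 31]
y = z − H·x̄ = [34]
S = H·P̄·Hᵀ + R = [265]
K = P̄·Hᵀ·S⁻¹ = [-1/265; -86/265; 89/265]
x' = x̄ + K·y = [231/265, -274/265, 111/265]
P' = (I − K·H)·P̄ = [2119/265 -351/265 -176/265; -351/265 1084/265 499/265; -176/265 499/265 294/265]

x' = [231/265, -274/265, 111/265]
P' = [2119/265 -351/265 -176/265; -351/265 1084/265 499/265; -176/265 499/265 294/265]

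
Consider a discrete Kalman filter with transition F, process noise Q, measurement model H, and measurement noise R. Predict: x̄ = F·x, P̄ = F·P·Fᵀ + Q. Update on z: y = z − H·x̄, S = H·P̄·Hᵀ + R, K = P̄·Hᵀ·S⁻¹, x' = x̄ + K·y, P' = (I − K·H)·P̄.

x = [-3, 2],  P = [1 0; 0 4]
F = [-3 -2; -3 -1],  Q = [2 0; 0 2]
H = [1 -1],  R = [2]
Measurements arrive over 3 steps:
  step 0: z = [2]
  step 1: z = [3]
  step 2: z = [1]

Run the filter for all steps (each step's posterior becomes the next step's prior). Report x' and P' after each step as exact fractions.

step 0: x' = [9, 39/5], P' = [17 15; 15 73/5]
step 1: x' = [-273/103, -474/103], P' = [11488/103 10726/103; 10726/103 10150/103]
step 2: x' = [-1259/2692, -8273/5384], P' = [98963/673 184755/1346; 184755/1346 348449/2692]

step 0: x̄ = F·x = [5, 7]
step 0: P̄ = F·P·Fᵀ + Q = [27 17; 17 15]
step 0: y = z − H·x̄ = [4]
step 0: S = H·P̄·Hᵀ + R = [10]
step 0: K = P̄·Hᵀ·S⁻¹ = [1; 1/5]
step 0: x' = x̄ + K·y = [9, 39/5]
step 0: P' = (I − K·H)·P̄ = [17 15; 15 73/5]
step 1: x̄ = F·x = [-213/5, -174/5]
step 1: P̄ = F·P·Fᵀ + Q = [1967/5 1586/5; 1586/5 1298/5]
step 1: y = z − H·x̄ = [54/5]
step 1: S = H·P̄·Hᵀ + R = [103/5]
step 1: K = P̄·Hᵀ·S⁻¹ = [381/103; 288/103]
step 1: x' = x̄ + K·y = [-273/103, -474/103]
step 1: P' = (I − K·H)·P̄ = [11488/103 10726/103; 10726/103 10150/103]
step 2: x̄ = F·x = [1767/103, 1293/103]
step 2: P̄ = F·P·Fᵀ + Q = [272910/103 220226/103; 220226/103 178104/103]
step 2: y = z − H·x̄ = [-371/103]
step 2: S = H·P̄·Hᵀ + R = [10768/103]
step 2: K = P̄·Hᵀ·S⁻¹ = [13171/2692; 21061/5384]
step 2: x' = x̄ + K·y = [-1259/2692, -8273/5384]
step 2: P' = (I − K·H)·P̄ = [98963/673 184755/1346; 184755/1346 348449/2692]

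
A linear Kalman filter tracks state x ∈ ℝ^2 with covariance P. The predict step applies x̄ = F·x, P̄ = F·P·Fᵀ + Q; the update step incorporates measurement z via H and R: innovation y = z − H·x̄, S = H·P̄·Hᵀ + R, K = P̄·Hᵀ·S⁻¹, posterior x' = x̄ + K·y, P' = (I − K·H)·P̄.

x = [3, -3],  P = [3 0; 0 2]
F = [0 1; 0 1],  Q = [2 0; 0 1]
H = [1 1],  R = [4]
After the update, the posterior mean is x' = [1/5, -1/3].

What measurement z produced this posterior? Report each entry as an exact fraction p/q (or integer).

x̄ = F·x = [-3, -3]
P̄ = F·P·Fᵀ + Q = [4 2; 2 3]
S = H·P̄·Hᵀ + R = [15]
K = P̄·Hᵀ·S⁻¹ = [2/5; 1/3]
x' − x̄ = [16/5, 8/3] = K·y
y = (KᵀK)⁻¹·Kᵀ·(x' − x̄) = [8]
z = y + H·x̄ = [8] + [-6] = [2]

z = [2]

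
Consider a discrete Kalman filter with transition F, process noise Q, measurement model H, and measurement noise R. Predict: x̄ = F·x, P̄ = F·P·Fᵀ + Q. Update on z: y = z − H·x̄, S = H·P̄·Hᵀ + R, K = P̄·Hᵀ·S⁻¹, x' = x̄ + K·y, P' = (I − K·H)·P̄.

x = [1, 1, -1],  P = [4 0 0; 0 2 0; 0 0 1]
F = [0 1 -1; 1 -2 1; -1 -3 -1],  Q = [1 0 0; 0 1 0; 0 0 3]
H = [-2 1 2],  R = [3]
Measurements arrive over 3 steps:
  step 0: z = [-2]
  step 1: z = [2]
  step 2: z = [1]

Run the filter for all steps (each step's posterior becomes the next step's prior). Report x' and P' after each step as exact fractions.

step 0: x̄ = F·x = [2, -2, -3]
step 0: P̄ = F·P·Fᵀ + Q = [4 -5 -5; -5 14 7; -5 7 26]
step 0: y = z − H·x̄ = [10]
step 0: S = H·P̄·Hᵀ + R = [225]
step 0: K = P̄·Hᵀ·S⁻¹ = [-23/225; 38/225; 23/75]
step 0: x' = x̄ + K·y = [44/45, -14/45, 1/15]
step 0: P' = (I − K·H)·P̄ = [371/225 -251/225 154/75; -251/225 1706/225 -349/75; 154/75 -349/75 121/25]
step 1: x̄ = F·x = [-17/45, 5/3, -1/9]
step 1: P̄ = F·P·Fᵀ + Q = [5114/225 -557/15 -1082/45; -557/15 65 122/3; -1082/45 122/3 425/9]
step 1: y = z − H·x̄ = [-1/5]
step 1: S = H·P̄·Hᵀ + R = [21284/25]
step 1: K = P̄·Hᵀ·S⁻¹ = [-3267/21284; 5515/21284; 1145/5321]
step 1: x' = x̄ + K·y = [-66485/191556, 103111/63852, -7382/47889]
step 1: P' = (I − K·H)·P̄ = [511471/191556 -208937/63852 195193/47889; -208937/63852 166851/21284 -108599/15963; 195193/47889 -108599/15963 373549/47889]
step 2: x̄ = F·x = [19933/11268, -714679/191556, -415993/95778]
step 2: P̄ = F·P·Fᵀ + Q = [340811/11268 -577333/11268 -123811/5634; -577333/11268 17485399/191556 3686371/95778; -123811/5634 3686371/95778 1519204/47889]
step 2: y = z − H·x̄ = [360881/21284]
step 2: S = H·P̄·Hᵀ + R = [18663187/21284]
step 2: K = P̄·Hᵀ·S⁻¹ = [-3313487/18663187; 5762245/18663187; 3105058/18663187]
step 2: x' = x̄ + K·y = [-208501424/167968683, 252639298/167968683, -255708625/167968683]
step 2: P' = (I − K·H)·P̄ = [437782622/167968683 -532547383/167968683 659324239/167968683; -532547383/167968683 1292147357/167968683 -1100830754/167968683; 659324239/167968683 -1100830754/167968683 1251657899/167968683]

step 0: x' = [44/45, -14/45, 1/15], P' = [371/225 -251/225 154/75; -251/225 1706/225 -349/75; 154/75 -349/75 121/25]
step 1: x' = [-66485/191556, 103111/63852, -7382/47889], P' = [511471/191556 -208937/63852 195193/47889; -208937/63852 166851/21284 -108599/15963; 195193/47889 -108599/15963 373549/47889]
step 2: x' = [-208501424/167968683, 252639298/167968683, -255708625/167968683], P' = [437782622/167968683 -532547383/167968683 659324239/167968683; -532547383/167968683 1292147357/167968683 -1100830754/167968683; 659324239/167968683 -1100830754/167968683 1251657899/167968683]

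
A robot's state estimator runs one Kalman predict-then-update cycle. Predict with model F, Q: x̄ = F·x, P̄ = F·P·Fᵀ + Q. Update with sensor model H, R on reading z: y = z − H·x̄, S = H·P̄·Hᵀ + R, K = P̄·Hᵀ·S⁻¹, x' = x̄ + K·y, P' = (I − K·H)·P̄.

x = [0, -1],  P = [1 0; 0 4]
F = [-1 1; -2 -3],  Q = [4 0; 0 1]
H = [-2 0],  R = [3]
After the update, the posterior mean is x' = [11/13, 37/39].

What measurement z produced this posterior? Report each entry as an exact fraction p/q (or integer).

x̄ = F·x = [-1, 3]
P̄ = F·P·Fᵀ + Q = [9 -10; -10 41]
S = H·P̄·Hᵀ + R = [39]
K = P̄·Hᵀ·S⁻¹ = [-6/13; 20/39]
x' − x̄ = [24/13, -80/39] = K·y
y = (KᵀK)⁻¹·Kᵀ·(x' − x̄) = [-4]
z = y + H·x̄ = [-4] + [2] = [-2]

z = [-2]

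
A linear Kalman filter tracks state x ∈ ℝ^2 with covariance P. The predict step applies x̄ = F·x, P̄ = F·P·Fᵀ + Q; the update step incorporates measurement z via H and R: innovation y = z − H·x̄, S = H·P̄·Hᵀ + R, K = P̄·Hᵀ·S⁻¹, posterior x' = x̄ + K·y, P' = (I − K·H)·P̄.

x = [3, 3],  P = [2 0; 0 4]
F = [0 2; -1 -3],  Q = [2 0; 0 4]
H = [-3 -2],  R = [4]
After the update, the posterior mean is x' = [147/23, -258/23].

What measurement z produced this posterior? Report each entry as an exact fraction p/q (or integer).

x̄ = F·x = [6, -12]
P̄ = F·P·Fᵀ + Q = [18 -24; -24 42]
S = H·P̄·Hᵀ + R = [46]
K = P̄·Hᵀ·S⁻¹ = [-3/23; -6/23]
x' − x̄ = [9/23, 18/23] = K·y
y = (KᵀK)⁻¹·Kᵀ·(x' − x̄) = [-3]
z = y + H·x̄ = [-3] + [6] = [3]

z = [3]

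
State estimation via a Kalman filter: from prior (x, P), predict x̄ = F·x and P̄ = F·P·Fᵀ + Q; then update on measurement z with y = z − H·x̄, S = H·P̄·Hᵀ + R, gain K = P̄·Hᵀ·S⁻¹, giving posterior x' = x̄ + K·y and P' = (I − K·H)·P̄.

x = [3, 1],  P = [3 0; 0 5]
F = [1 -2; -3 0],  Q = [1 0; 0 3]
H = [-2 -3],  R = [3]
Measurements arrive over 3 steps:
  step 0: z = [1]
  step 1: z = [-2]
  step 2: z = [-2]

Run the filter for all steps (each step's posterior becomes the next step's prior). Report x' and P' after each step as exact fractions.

step 0: x' = [85/29, -69/29], P' = [647/29 -429/29; -429/29 294/29]
step 1: x' = [19486/13369, -4455/13369], P' = [228459/13369 -158715/13369; -158715/13369 114510/13369]
step 2: x' = [-14631212/4593157, 12670926/4593157], P' = [82064559/4593157 -56953251/4593157; -56953251/4593157 40982214/4593157]

step 0: x̄ = F·x = [1, -9]
step 0: P̄ = F·P·Fᵀ + Q = [24 -9; -9 30]
step 0: y = z − H·x̄ = [-24]
step 0: S = H·P̄·Hᵀ + R = [261]
step 0: K = P̄·Hᵀ·S⁻¹ = [-7/87; -8/29]
step 0: x' = x̄ + K·y = [85/29, -69/29]
step 0: P' = (I − K·H)·P̄ = [647/29 -429/29; -429/29 294/29]
step 1: x̄ = F·x = [223/29, -255/29]
step 1: P̄ = F·P·Fᵀ + Q = [3568/29 -4515/29; -4515/29 5910/29]
step 1: y = z − H·x̄ = [-13]
step 1: S = H·P̄·Hᵀ + R = [461]
step 1: K = P̄·Hᵀ·S⁻¹ = [221/461; -300/461]
step 1: x' = x̄ + K·y = [19486/13369, -4455/13369]
step 1: P' = (I − K·H)·P̄ = [228459/13369 -158715/13369; -158715/13369 114510/13369]
step 2: x̄ = F·x = [28396/13369, -58458/13369]
step 2: P̄ = F·P·Fᵀ + Q = [1334728/13369 -1637667/13369; -1637667/13369 2096238/13369]
step 2: y = z − H·x̄ = [-145320/13369]
step 2: S = H·P̄·Hᵀ + R = [4593157/13369]
step 2: K = P̄·Hᵀ·S⁻¹ = [2243545/4593157; -3013380/4593157]
step 2: x' = x̄ + K·y = [-14631212/4593157, 12670926/4593157]
step 2: P' = (I − K·H)·P̄ = [82064559/4593157 -56953251/4593157; -56953251/4593157 40982214/4593157]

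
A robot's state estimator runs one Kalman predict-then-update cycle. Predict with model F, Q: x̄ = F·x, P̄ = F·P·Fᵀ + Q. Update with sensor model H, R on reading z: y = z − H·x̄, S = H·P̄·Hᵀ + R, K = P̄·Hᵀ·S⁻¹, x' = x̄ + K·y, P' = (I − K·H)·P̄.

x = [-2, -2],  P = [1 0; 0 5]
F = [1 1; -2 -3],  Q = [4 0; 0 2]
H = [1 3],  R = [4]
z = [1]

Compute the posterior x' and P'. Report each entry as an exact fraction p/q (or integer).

x̄ = F·x = [-4, 10]
P̄ = F·P·Fᵀ + Q = [10 -17; -17 51]
y = z − H·x̄ = [-25]
S = H·P̄·Hᵀ + R = [371]
K = P̄·Hᵀ·S⁻¹ = [-41/371; 136/371]
x' = x̄ + K·y = [-459/371, 310/371]
P' = (I − K·H)·P̄ = [2029/371 -731/371; -731/371 425/371]

x' = [-459/371, 310/371]
P' = [2029/371 -731/371; -731/371 425/371]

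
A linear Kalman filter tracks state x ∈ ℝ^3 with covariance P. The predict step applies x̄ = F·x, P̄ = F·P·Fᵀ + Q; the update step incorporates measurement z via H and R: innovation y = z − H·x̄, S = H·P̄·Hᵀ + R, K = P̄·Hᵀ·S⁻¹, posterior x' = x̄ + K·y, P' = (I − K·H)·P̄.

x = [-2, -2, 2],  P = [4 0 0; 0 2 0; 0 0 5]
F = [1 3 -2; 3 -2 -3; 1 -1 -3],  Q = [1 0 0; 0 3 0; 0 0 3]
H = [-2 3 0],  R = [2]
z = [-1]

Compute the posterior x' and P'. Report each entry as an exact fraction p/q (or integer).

x̄ = F·x = [-12, -8, -6]
P̄ = F·P·Fᵀ + Q = [43 30 28; 30 92 61; 28 61 54]
y = z − H·x̄ = [-1]
S = H·P̄·Hᵀ + R = [642]
K = P̄·Hᵀ·S⁻¹ = [2/321; 36/107; 127/642]
x' = x̄ + K·y = [-3854/321, -892/107, -3979/642]
P' = (I − K·H)·P̄ = [13795/321 3066/107 8734/321; 3066/107 2068/107 1955/107; 8734/321 1955/107 18539/642]

x' = [-3854/321, -892/107, -3979/642]
P' = [13795/321 3066/107 8734/321; 3066/107 2068/107 1955/107; 8734/321 1955/107 18539/642]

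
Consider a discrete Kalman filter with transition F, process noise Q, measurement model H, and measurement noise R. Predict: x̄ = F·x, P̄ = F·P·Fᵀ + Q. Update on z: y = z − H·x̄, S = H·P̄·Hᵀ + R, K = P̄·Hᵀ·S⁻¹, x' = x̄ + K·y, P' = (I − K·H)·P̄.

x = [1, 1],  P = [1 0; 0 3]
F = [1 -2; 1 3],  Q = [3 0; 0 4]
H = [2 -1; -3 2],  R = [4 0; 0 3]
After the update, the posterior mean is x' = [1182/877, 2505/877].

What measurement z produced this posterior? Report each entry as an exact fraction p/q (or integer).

z = [3, 3]

x̄ = F·x = [-1, 4]
P̄ = F·P·Fᵀ + Q = [16 -17; -17 32]
S = H·P̄·Hᵀ + R = [168 -279; -279 479]
K = P̄·Hᵀ·S⁻¹ = [593/2631 -35/877; 157/877 302/877]
x' − x̄ = [2059/877, -1003/877] = K·y
y = (KᵀK)⁻¹·Kᵀ·(x' − x̄) = [9, -8]
z = y + H·x̄ = [9, -8] + [-6, 11] = [3, 3]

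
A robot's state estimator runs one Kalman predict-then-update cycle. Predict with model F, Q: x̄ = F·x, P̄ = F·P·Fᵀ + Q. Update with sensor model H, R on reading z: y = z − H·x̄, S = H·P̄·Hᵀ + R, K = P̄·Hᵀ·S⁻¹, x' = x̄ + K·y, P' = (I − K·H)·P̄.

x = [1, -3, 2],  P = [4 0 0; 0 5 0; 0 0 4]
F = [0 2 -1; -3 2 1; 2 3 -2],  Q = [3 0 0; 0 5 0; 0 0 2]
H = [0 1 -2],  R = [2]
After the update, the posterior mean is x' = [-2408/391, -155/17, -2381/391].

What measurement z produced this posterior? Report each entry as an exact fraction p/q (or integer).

x̄ = F·x = [-8, -7, -11]
P̄ = F·P·Fᵀ + Q = [27 16 38; 16 65 -2; 38 -2 79]
S = H·P̄·Hᵀ + R = [391]
K = P̄·Hᵀ·S⁻¹ = [-60/391; 3/17; -160/391]
x' − x̄ = [720/391, -36/17, 1920/391] = K·y
y = (KᵀK)⁻¹·Kᵀ·(x' − x̄) = [-12]
z = y + H·x̄ = [-12] + [15] = [3]

z = [3]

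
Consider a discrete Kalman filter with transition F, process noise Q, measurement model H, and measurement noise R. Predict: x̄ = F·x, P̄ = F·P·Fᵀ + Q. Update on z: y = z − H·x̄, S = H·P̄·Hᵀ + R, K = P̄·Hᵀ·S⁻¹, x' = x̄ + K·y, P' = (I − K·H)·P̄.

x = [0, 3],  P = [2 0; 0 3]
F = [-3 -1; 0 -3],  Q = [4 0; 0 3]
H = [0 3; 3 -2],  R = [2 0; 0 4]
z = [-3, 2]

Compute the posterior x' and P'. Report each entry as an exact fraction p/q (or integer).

x' = [-2892/55751, -59145/55751]
P' = [29636/55751 8100/55751; 8100/55751 12282/55751]

x̄ = F·x = [-3, -9]
P̄ = F·P·Fᵀ + Q = [25 9; 9 30]
y = z − H·x̄ = [24, -7]
S = H·P̄·Hᵀ + R = [272 -99; -99 241]
K = P̄·Hᵀ·S⁻¹ = [12150/55751 18177/55751; 18423/55751 -66/55751]
x' = x̄ + K·y = [-2892/55751, -59145/55751]
P' = (I − K·H)·P̄ = [29636/55751 8100/55751; 8100/55751 12282/55751]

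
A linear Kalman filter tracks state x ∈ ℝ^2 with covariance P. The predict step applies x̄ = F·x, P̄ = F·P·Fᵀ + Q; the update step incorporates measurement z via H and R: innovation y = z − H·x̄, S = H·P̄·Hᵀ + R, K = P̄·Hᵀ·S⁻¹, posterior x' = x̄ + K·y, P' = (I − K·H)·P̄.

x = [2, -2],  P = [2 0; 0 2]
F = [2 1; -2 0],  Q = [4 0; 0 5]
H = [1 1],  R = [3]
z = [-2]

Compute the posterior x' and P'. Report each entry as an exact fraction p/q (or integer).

x' = [2, -4]
P' = [80/7 -71/7; -71/7 157/14]

x̄ = F·x = [2, -4]
P̄ = F·P·Fᵀ + Q = [14 -8; -8 13]
y = z − H·x̄ = [0]
S = H·P̄·Hᵀ + R = [14]
K = P̄·Hᵀ·S⁻¹ = [3/7; 5/14]
x' = x̄ + K·y = [2, -4]
P' = (I − K·H)·P̄ = [80/7 -71/7; -71/7 157/14]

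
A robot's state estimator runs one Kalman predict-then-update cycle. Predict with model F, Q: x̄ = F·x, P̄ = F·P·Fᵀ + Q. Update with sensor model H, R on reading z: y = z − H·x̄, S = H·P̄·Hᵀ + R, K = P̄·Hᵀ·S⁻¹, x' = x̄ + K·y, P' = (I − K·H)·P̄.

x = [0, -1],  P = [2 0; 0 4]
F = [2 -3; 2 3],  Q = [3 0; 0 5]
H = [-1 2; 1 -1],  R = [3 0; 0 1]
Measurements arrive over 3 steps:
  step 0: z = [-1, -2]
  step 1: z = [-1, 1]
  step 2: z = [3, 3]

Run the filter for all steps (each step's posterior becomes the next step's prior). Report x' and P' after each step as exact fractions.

step 0: x̄ = F·x = [3, -3]
step 0: P̄ = F·P·Fᵀ + Q = [47 -28; -28 49]
step 0: y = z − H·x̄ = [8, -8]
step 0: S = H·P̄·Hᵀ + R = [358 -229; -229 153]
step 0: K = P̄·Hᵀ·S⁻¹ = [1416/2333 3263/2333; 1645/2333 1288/2333]
step 0: x' = x̄ + K·y = [-7777/2333, -4143/2333]
step 0: P' = (I − K·H)·P̄ = [10774/2333 7511/2333; 7511/2333 6223/2333]
step 1: x̄ = F·x = [-3125/2333, -27983/2333]
step 1: P̄ = F·P·Fᵀ + Q = [15970/2333 -12911/2333; -12911/2333 200900/2333]
step 1: y = z − H·x̄ = [50508/2333, -22525/2333]
step 1: S = H·P̄·Hᵀ + R = [878213/2333 -456503/2333; -456503/2333 245025/2333]
step 1: K = P̄·Hᵀ·S⁻¹ = [1261971/2910052 2694169/2910052; 859237/1455026 331165/1455026]
step 1: x' = x̄ + K·y = [-2589129/2910052, -2047639/1455026]
step 1: P' = (I − K·H)·P̄ = [9174251/2910052 3240041/1455026; 3240041/1455026 1454438/727513]
step 2: x̄ = F·x = [1776894/727513, -4366023/727513]
step 2: P̄ = F·P·Fᵀ + Q = [5006486/727513 -3915691/727513; -3915691/727513 45342004/727513]
step 2: y = z − H·x̄ = [12691479/727513, -3960378/727513]
step 2: S = H·P̄·Hᵀ + R = [204219805/727513 -107437567/727513; -107437567/727513 58907385/727513]
step 2: K = P̄·Hᵀ·S⁻¹ = [278114283/669711572 608670833/669711572; 192775925/334855786 71589533/334855786]
step 2: x' = x̄ + K·y = [3173993427/669711572, 963696771/334855786]
step 2: P' = (I − K·H)·P̄ = [2051684515/669711572 721506841/334855786; 721506841/334855786 324958654/167427893]

step 0: x' = [-7777/2333, -4143/2333], P' = [10774/2333 7511/2333; 7511/2333 6223/2333]
step 1: x' = [-2589129/2910052, -2047639/1455026], P' = [9174251/2910052 3240041/1455026; 3240041/1455026 1454438/727513]
step 2: x' = [3173993427/669711572, 963696771/334855786], P' = [2051684515/669711572 721506841/334855786; 721506841/334855786 324958654/167427893]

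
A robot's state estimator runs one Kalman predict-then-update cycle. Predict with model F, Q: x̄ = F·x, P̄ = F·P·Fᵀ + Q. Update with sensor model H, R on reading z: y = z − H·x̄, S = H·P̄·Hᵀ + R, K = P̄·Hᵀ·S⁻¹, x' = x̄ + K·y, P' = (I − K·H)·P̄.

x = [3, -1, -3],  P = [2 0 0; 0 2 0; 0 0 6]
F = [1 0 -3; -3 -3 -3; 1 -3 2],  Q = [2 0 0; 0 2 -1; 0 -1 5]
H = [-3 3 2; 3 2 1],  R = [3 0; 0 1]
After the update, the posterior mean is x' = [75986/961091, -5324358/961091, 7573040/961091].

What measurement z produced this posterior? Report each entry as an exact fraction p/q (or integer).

z = [-1, -3]

x̄ = F·x = [12, 3, 0]
P̄ = F·P·Fᵀ + Q = [58 48 -34; 48 92 -25; -34 -25 49]
S = H·P̄·Hᵀ + R = [793 -5; -5 1212]
K = P̄·Hᵀ·S⁻¹ = [-117596/961091 186658/961091; 100899/961091 240689/961091; 150985/961091 -81054/961091]
x' − x̄ = [-11457106/961091, -8207631/961091, 7573040/961091] = K·y
y = (KᵀK)⁻¹·Kᵀ·(x' − x̄) = [26, -45]
z = y + H·x̄ = [26, -45] + [-27, 42] = [-1, -3]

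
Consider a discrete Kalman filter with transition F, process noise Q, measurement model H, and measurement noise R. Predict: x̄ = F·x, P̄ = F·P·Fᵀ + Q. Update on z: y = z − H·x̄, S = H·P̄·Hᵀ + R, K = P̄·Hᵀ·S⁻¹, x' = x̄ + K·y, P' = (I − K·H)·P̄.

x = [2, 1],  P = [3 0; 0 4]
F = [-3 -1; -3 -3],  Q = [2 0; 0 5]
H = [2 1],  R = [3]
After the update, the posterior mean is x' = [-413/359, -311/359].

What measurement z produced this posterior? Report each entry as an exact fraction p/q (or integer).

x̄ = F·x = [-7, -9]
P̄ = F·P·Fᵀ + Q = [33 39; 39 68]
S = H·P̄·Hᵀ + R = [359]
K = P̄·Hᵀ·S⁻¹ = [105/359; 146/359]
x' − x̄ = [2100/359, 2920/359] = K·y
y = (KᵀK)⁻¹·Kᵀ·(x' − x̄) = [20]
z = y + H·x̄ = [20] + [-23] = [-3]

z = [-3]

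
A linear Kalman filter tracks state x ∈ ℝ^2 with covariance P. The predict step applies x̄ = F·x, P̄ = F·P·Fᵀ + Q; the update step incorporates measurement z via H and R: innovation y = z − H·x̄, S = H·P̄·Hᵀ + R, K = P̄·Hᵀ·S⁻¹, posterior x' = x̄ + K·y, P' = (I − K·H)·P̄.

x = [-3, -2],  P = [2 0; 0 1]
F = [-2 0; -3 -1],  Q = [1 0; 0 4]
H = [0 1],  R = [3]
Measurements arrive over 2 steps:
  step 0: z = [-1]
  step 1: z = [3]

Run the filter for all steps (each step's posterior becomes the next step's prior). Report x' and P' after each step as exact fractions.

step 0: x̄ = F·x = [6, 11]
step 0: P̄ = F·P·Fᵀ + Q = [9 12; 12 23]
step 0: y = z − H·x̄ = [-12]
step 0: S = H·P̄·Hᵀ + R = [26]
step 0: K = P̄·Hᵀ·S⁻¹ = [6/13; 23/26]
step 0: x' = x̄ + K·y = [6/13, 5/13]
step 0: P' = (I − K·H)·P̄ = [45/13 18/13; 18/13 69/26]
step 1: x̄ = F·x = [-12/13, -23/13]
step 1: P̄ = F·P·Fᵀ + Q = [193/13 306/13; 306/13 1199/26]
step 1: y = z − H·x̄ = [62/13]
step 1: S = H·P̄·Hᵀ + R = [1277/26]
step 1: K = P̄·Hᵀ·S⁻¹ = [612/1277; 1199/1277]
step 1: x' = x̄ + K·y = [1740/1277, 3459/1277]
step 1: P' = (I − K·H)·P̄ = [4553/1277 1836/1277; 1836/1277 3597/1277]

step 0: x' = [6/13, 5/13], P' = [45/13 18/13; 18/13 69/26]
step 1: x' = [1740/1277, 3459/1277], P' = [4553/1277 1836/1277; 1836/1277 3597/1277]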